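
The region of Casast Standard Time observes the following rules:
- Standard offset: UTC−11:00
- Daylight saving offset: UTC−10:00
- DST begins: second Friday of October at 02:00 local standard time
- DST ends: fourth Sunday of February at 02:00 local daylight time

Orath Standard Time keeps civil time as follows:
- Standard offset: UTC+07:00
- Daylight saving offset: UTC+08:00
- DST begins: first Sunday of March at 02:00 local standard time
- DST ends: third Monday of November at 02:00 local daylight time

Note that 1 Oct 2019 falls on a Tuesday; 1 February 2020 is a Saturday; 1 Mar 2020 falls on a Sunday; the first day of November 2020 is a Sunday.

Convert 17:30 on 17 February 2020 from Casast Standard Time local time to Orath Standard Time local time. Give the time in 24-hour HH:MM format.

1 October 2019 is a Tuesday, so the first Friday is October 4 and the second is October 11.
1 February 2020 is a Saturday, so the first Sunday is February 2 and the fourth is February 23.
17 February 2020 lies within the daylight-saving period (11 October 2019 – 23 February 2020), so Casast Standard Time is on daylight time, UTC−10:00.
17:30 Casast Standard Time + 10h = 03:30 UTC (rolling into the next day, 18 February 2020).
1 March 2020 is a Sunday, so the first Sunday is March 1.
1 November 2020 is a Sunday, so the first Monday is November 2 and the third is November 16.
At the standard offset (UTC+07:00), 03:30 UTC + 7h = 10:30 Orath Standard Time standard time.
The standard-time date in Orath Standard Time, 18 February 2020, does not fall between 1 March and 16 November, so daylight saving is not in effect and Orath Standard Time is at UTC+07:00.
03:30 UTC + 7h = 10:30 Orath Standard Time.

10:30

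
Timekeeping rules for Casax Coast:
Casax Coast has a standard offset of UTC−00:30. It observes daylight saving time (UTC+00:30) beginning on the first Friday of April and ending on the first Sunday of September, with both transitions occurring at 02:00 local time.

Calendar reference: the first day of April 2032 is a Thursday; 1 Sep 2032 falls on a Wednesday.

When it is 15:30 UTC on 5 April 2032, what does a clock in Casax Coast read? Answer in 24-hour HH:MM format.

1 April 2032 is a Thursday, so the first Friday is April 2.
1 September 2032 is a Wednesday, so the first Sunday is September 5.
At the standard offset (UTC−00:30), 15:30 UTC − 0h30m = 15:00 Casax Coast standard time.
The standard-time date in Casax Coast, 5 April 2032, falls between 2 April and 5 September, so daylight saving is in effect and Casax Coast is at UTC+00:30.
15:30 UTC + 0h30m = 16:00 local.

16:00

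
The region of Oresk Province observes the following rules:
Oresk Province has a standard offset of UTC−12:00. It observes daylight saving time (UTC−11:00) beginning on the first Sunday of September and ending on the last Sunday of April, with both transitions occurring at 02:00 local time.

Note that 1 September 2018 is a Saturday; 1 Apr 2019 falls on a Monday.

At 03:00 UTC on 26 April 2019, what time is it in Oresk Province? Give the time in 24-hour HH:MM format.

16:00

1 September 2018 is a Saturday, so the first Sunday is September 2.
1 April 2019 is a Monday, so Sundays fall on 7, 14, 21, 28; the last is April 28.
At the standard offset (UTC−12:00), 03:00 UTC − 12h = 15:00 Oresk Province standard time (rolling into the previous day, 25 April 2019).
The standard-time date in Oresk Province, 25 April 2019, lies within the daylight-saving period (2 September 2018 – 28 April 2019), so Oresk Province is on daylight time, UTC−11:00.
03:00 UTC − 11h = 16:00 local (rolling into the previous day, 25 April 2019).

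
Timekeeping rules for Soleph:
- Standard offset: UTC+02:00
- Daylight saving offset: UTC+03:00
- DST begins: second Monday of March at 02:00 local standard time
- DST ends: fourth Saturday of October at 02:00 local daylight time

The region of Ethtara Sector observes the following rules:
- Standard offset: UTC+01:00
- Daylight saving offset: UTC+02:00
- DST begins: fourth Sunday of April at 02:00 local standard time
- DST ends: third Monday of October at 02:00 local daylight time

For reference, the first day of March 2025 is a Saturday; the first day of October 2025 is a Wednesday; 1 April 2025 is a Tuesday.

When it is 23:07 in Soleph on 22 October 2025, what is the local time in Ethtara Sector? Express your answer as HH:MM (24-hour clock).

21:07

1 March 2025 is a Saturday, so the first Monday is March 3 and the second is March 10.
1 October 2025 is a Wednesday, so the first Saturday is October 4 and the fourth is October 25.
22 October 2025 lies within the daylight-saving period (10 March – 25 October), so Soleph is on daylight time, UTC+03:00.
23:07 Soleph − 3h = 20:07 UTC.
1 April 2025 is a Tuesday, so the first Sunday is April 6 and the fourth is April 27.
1 October 2025 is a Wednesday, so the first Monday is October 6 and the third is October 20.
At the standard offset (UTC+01:00), 20:07 UTC + 1h = 21:07 Ethtara Sector standard time.
Daylight saving runs 27 April – 20 October; the standard-time date in Ethtara Sector, 22 October 2025, is outside that window, so Ethtara Sector is on standard time at UTC+01:00.
20:07 UTC + 1h = 21:07 Ethtara Sector.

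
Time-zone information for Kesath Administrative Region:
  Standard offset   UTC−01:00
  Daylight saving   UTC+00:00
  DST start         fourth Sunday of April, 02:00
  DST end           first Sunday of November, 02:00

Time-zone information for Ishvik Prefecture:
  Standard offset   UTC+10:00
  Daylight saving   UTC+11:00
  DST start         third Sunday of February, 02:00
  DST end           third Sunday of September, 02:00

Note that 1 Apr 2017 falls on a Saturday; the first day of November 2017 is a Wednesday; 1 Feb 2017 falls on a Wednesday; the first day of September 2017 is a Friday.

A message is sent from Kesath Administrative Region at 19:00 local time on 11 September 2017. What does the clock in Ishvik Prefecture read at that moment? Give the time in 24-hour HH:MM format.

06:00

1 April 2017 is a Saturday, so the first Sunday is April 2 and the fourth is April 23.
1 November 2017 is a Wednesday, so the first Sunday is November 5.
Daylight saving runs 23 April – 5 November; 11 September 2017 is inside that window, so Kesath Administrative Region is at UTC+00:00.
19:00 Kesath Administrative Region − 0h = 19:00 UTC.
1 February 2017 is a Wednesday, so the first Sunday is February 5 and the third is February 19.
1 September 2017 is a Friday, so the first Sunday is September 3 and the third is September 17.
At the standard offset (UTC+10:00), 19:00 UTC + 10h = 05:00 Ishvik Prefecture standard time (rolling into the next day, 12 September 2017).
The standard-time date in Ishvik Prefecture, 12 September 2017, falls between 19 February and 17 September, so daylight saving is in effect and Ishvik Prefecture is at UTC+11:00.
19:00 UTC + 11h = 06:00 Ishvik Prefecture (rolling into the next day, 12 September 2017).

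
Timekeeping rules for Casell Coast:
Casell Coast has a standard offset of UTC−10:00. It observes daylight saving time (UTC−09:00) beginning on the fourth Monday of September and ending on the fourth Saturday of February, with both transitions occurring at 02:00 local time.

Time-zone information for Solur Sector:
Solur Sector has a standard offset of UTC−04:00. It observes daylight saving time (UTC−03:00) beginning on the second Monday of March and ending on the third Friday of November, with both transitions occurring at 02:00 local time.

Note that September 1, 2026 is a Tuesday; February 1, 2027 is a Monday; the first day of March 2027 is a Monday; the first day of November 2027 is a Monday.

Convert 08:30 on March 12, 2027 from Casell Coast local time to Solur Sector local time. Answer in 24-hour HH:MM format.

1 September 2026 is a Tuesday, so the first Monday is September 7 and the fourth is September 28.
1 February 2027 is a Monday, so the first Saturday is February 6 and the fourth is February 27.
Daylight saving runs 28 September 2026 – 27 February 2027; March 12, 2027 is outside that window, so Casell Coast is on standard time at UTC−10:00.
08:30 Casell Coast + 10h = 18:30 UTC.
1 March 2027 is a Monday, so the first Monday is March 1 and the second is March 8.
1 November 2027 is a Monday, so the first Friday is November 5 and the third is November 19.
At the standard offset (UTC−04:00), 18:30 UTC − 4h = 14:30 Solur Sector standard time.
Daylight saving runs 8 March – 19 November; the standard-time date in Solur Sector, March 12, 2027, is inside that window, so Solur Sector is at UTC−03:00.
18:30 UTC − 3h = 15:30 Solur Sector.

15:30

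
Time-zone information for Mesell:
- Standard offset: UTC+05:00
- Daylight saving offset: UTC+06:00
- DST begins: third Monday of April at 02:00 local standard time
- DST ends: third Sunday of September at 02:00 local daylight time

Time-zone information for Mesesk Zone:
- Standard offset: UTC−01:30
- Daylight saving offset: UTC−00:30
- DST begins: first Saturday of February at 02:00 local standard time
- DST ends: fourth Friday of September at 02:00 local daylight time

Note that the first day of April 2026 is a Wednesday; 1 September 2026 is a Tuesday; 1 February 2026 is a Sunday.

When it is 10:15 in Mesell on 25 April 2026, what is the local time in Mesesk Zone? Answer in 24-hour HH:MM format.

03:45

1 April 2026 is a Wednesday, so the first Monday is April 6 and the third is April 20.
1 September 2026 is a Tuesday, so the first Sunday is September 6 and the third is September 20.
Daylight saving runs 20 April – 20 September; 25 April 2026 is inside that window, so Mesell is at UTC+06:00.
10:15 Mesell − 6h = 04:15 UTC.
1 February 2026 is a Sunday, so the first Saturday is February 7.
1 September 2026 is a Tuesday, so the first Friday is September 4 and the fourth is September 25.
At the standard offset (UTC−01:30), 04:15 UTC − 1h30m = 02:45 Mesesk Zone standard time.
Daylight saving runs 7 February – 25 September; the standard-time date in Mesesk Zone, 25 April 2026, is inside that window, so Mesesk Zone is at UTC−00:30.
04:15 UTC − 0h30m = 03:45 Mesesk Zone.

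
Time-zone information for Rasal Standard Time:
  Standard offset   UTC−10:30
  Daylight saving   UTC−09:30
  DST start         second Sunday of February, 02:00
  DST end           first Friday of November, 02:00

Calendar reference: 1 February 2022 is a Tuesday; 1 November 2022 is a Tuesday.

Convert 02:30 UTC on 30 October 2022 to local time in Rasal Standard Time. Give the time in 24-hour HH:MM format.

1 February 2022 is a Tuesday, so the first Sunday is February 6 and the second is February 13.
1 November 2022 is a Tuesday, so the first Friday is November 4.
At the standard offset (UTC−10:30), 02:30 UTC − 10h30m = 16:00 Rasal Standard Time standard time (rolling into the previous day, 29 October 2022).
The standard-time date in Rasal Standard Time, 29 October 2022, lies within the daylight-saving period (13 February – 4 November), so Rasal Standard Time is on daylight time, UTC−09:30.
02:30 UTC − 9h30m = 17:00 local (rolling into the previous day, 29 October 2022).

17:00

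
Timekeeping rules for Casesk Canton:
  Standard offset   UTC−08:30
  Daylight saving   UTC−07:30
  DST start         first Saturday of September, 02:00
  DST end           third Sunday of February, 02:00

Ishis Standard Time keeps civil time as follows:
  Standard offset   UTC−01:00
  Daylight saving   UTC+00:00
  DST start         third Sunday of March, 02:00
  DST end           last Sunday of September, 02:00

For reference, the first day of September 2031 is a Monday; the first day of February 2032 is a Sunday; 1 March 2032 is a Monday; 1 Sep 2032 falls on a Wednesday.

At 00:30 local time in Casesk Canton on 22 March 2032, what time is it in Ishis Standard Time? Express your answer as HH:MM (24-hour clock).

1 September 2031 is a Monday, so the first Saturday is September 6.
1 February 2032 is a Sunday, so the first Sunday is February 1 and the third is February 15.
Daylight saving runs 6 September 2031 – 15 February 2032; 22 March 2032 is outside that window, so Casesk Canton is on standard time at UTC−08:30.
00:30 Casesk Canton + 8h30m = 09:00 UTC.
1 March 2032 is a Monday, so the first Sunday is March 7 and the third is March 21.
1 September 2032 is a Wednesday, so Sundays fall on 5, 12, 19, 26; the last is September 26.
At the standard offset (UTC−01:00), 09:00 UTC − 1h = 08:00 Ishis Standard Time standard time.
Daylight saving runs 21 March – 26 September; the standard-time date in Ishis Standard Time, 22 March 2032, is inside that window, so Ishis Standard Time is at UTC+00:00.
09:00 UTC + 0h = 09:00 Ishis Standard Time.

09:00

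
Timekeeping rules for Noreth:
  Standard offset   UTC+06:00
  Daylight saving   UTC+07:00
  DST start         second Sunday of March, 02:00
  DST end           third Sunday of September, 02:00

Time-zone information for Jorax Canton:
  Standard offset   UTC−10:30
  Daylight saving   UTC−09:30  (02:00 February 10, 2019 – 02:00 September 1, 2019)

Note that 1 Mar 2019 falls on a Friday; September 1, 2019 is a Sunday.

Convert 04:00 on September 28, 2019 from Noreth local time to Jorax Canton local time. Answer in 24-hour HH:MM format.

11:30

1 March 2019 is a Friday, so the first Sunday is March 3 and the second is March 10.
1 September 2019 is a Sunday, so the first Sunday is September 1 and the third is September 15.
September 28, 2019 is outside the daylight-saving period (10 March – 15 September), so Noreth is on standard time, UTC+06:00.
04:00 Noreth − 6h = 22:00 UTC (rolling into the previous day, 27 September 2019).
At the standard offset (UTC−10:30), 22:00 UTC − 10h30m = 11:30 Jorax Canton standard time.
Daylight saving runs 10 February – 1 September; the standard-time date in Jorax Canton, September 27, 2019, is outside that window, so Jorax Canton is on standard time at UTC−10:30.
22:00 UTC − 10h30m = 11:30 Jorax Canton.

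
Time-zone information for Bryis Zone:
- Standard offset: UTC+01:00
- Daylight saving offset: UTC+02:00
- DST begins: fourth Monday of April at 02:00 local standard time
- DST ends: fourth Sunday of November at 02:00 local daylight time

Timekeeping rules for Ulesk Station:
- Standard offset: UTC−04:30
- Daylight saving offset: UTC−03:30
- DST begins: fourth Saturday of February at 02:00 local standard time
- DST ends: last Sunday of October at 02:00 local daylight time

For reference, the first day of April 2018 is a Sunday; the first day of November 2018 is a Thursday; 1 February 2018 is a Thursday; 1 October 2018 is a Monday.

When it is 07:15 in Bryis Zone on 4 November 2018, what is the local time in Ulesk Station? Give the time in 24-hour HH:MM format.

00:45

1 April 2018 is a Sunday, so the first Monday is April 2 and the fourth is April 23.
1 November 2018 is a Thursday, so the first Sunday is November 4 and the fourth is November 25.
4 November 2018 falls between 23 April and 25 November, so daylight saving is in effect and Bryis Zone is at UTC+02:00.
07:15 Bryis Zone − 2h = 05:15 UTC.
1 February 2018 is a Thursday, so the first Saturday is February 3 and the fourth is February 24.
1 October 2018 is a Monday, so Sundays fall on 7, 14, 21, 28; the last is October 28.
At the standard offset (UTC−04:30), 05:15 UTC − 4h30m = 00:45 Ulesk Station standard time.
The standard-time date in Ulesk Station, 4 November 2018, is outside the daylight-saving period (24 February – 28 October), so Ulesk Station is on standard time, UTC−04:30.
05:15 UTC − 4h30m = 00:45 Ulesk Station.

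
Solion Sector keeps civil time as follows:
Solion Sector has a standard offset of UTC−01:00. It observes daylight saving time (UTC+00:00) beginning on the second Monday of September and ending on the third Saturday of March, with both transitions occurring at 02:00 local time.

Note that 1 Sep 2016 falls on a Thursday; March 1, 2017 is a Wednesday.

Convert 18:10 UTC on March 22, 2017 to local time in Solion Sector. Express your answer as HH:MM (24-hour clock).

17:10

1 September 2016 is a Thursday, so the first Monday is September 5 and the second is September 12.
1 March 2017 is a Wednesday, so the first Saturday is March 4 and the third is March 18.
At the standard offset (UTC−01:00), 18:10 UTC − 1h = 17:10 Solion Sector standard time.
Daylight saving runs 12 September 2016 – 18 March 2017; the standard-time date in Solion Sector, March 22, 2017, is outside that window, so Solion Sector is on standard time at UTC−01:00.
18:10 UTC − 1h = 17:10 local.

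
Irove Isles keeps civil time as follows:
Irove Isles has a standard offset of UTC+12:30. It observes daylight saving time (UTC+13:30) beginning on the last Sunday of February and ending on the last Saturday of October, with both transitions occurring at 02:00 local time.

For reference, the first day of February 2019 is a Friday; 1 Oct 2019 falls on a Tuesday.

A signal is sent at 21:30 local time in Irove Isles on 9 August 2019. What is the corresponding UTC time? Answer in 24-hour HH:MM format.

1 February 2019 is a Friday, so Sundays fall on 3, 10, 17, 24; the last is February 24.
1 October 2019 is a Tuesday, so Saturdays fall on 5, 12, 19, 26; the last is October 26.
Daylight saving runs 24 February – 26 October; 9 August 2019 is inside that window, so Irove Isles is at UTC+13:30.
21:30 local − 13h30m = 08:00 UTC.

08:00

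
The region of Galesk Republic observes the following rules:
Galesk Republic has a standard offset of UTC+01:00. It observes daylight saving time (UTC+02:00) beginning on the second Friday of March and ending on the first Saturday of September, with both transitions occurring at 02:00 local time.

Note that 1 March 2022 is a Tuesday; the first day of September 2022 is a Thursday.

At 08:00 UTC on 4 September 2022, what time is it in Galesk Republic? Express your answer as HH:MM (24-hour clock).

1 March 2022 is a Tuesday, so the first Friday is March 4 and the second is March 11.
1 September 2022 is a Thursday, so the first Saturday is September 3.
At the standard offset (UTC+01:00), 08:00 UTC + 1h = 09:00 Galesk Republic standard time.
The standard-time date in Galesk Republic, 4 September 2022, does not fall between 11 March and 3 September, so daylight saving is not in effect and Galesk Republic is at UTC+01:00.
08:00 UTC + 1h = 09:00 local.

09:00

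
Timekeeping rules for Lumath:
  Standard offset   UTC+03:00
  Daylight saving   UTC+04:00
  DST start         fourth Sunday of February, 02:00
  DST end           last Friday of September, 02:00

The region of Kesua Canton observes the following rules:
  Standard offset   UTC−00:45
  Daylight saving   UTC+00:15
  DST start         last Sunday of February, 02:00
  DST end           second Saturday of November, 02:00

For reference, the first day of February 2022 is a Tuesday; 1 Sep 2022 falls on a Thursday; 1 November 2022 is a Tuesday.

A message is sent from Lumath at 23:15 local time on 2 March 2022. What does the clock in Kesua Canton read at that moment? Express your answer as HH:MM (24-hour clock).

19:30

1 February 2022 is a Tuesday, so the first Sunday is February 6 and the fourth is February 27.
1 September 2022 is a Thursday, so Fridays fall on 2, 9, 16, 23, 30; the last is September 30.
2 March 2022 falls between 27 February and 30 September, so daylight saving is in effect and Lumath is at UTC+04:00.
23:15 Lumath − 4h = 19:15 UTC.
1 February 2022 is a Tuesday, so Sundays fall on 6, 13, 20, 27; the last is February 27.
1 November 2022 is a Tuesday, so the first Saturday is November 5 and the second is November 12.
At the standard offset (UTC−00:45), 19:15 UTC − 0h45m = 18:30 Kesua Canton standard time.
The standard-time date in Kesua Canton, 2 March 2022, falls between 27 February and 12 November, so daylight saving is in effect and Kesua Canton is at UTC+00:15.
19:15 UTC + 0h15m = 19:30 Kesua Canton.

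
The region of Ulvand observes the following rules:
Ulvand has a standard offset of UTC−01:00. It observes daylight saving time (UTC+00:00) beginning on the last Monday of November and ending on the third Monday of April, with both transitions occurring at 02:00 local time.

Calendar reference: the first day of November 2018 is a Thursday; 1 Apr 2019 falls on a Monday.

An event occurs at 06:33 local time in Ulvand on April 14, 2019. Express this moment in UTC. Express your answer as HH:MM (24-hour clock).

06:33

1 November 2018 is a Thursday, so Mondays fall on 5, 12, 19, 26; the last is November 26.
1 April 2019 is a Monday, so the first Monday is April 1 and the third is April 15.
April 14, 2019 falls between 26 November 2018 and 15 April 2019, so daylight saving is in effect and Ulvand is at UTC+00:00.
06:33 local − 0h = 06:33 UTC.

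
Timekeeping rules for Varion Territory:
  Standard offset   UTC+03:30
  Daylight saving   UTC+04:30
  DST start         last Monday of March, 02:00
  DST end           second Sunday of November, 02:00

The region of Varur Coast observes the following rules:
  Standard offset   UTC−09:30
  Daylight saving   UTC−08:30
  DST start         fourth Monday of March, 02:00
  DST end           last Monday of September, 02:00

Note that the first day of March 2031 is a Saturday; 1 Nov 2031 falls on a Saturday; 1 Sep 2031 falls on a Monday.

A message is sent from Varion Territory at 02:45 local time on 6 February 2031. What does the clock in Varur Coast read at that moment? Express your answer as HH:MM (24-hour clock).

1 March 2031 is a Saturday, so Mondays fall on 3, 10, 17, 24, 31; the last is March 31.
1 November 2031 is a Saturday, so the first Sunday is November 2 and the second is November 9.
Daylight saving runs 31 March – 9 November; 6 February 2031 is outside that window, so Varion Territory is on standard time at UTC+03:30.
02:45 Varion Territory − 3h30m = 23:15 UTC (rolling into the previous day, 5 February 2031).
1 March 2031 is a Saturday, so the first Monday is March 3 and the fourth is March 24.
1 September 2031 is a Monday, so Mondays fall on 1, 8, 15, 22, 29; the last is September 29.
At the standard offset (UTC−09:30), 23:15 UTC − 9h30m = 13:45 Varur Coast standard time.
Daylight saving runs 24 March – 29 September; the standard-time date in Varur Coast, 5 February 2031, is outside that window, so Varur Coast is on standard time at UTC−09:30.
23:15 UTC − 9h30m = 13:45 Varur Coast.

13:45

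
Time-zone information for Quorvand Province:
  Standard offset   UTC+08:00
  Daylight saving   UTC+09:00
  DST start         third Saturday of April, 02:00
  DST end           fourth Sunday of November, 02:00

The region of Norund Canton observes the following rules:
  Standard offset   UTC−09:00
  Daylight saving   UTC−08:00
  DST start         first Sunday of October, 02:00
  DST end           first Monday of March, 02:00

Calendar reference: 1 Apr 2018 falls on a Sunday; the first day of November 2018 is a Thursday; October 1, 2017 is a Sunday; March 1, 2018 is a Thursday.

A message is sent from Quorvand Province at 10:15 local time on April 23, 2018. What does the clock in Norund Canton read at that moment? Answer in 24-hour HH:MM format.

1 April 2018 is a Sunday, so the first Saturday is April 7 and the third is April 21.
1 November 2018 is a Thursday, so the first Sunday is November 4 and the fourth is November 25.
April 23, 2018 falls between 21 April and 25 November, so daylight saving is in effect and Quorvand Province is at UTC+09:00.
10:15 Quorvand Province − 9h = 01:15 UTC.
1 October 2017 is a Sunday, so the first Sunday is October 1.
1 March 2018 is a Thursday, so the first Monday is March 5.
At the standard offset (UTC−09:00), 01:15 UTC − 9h = 16:15 Norund Canton standard time (rolling into the previous day, 22 April 2018).
The standard-time date in Norund Canton, April 22, 2018, does not fall between 1 October 2017 and 5 March 2018, so daylight saving is not in effect and Norund Canton is at UTC−09:00.
01:15 UTC − 9h = 16:15 Norund Canton (rolling into the previous day, 22 April 2018).

16:15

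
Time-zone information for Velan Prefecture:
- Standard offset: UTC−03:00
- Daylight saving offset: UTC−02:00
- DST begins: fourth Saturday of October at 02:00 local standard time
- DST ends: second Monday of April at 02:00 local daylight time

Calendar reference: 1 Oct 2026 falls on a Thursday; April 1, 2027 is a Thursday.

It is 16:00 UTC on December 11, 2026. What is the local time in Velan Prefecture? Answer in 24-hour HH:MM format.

1 October 2026 is a Thursday, so the first Saturday is October 3 and the fourth is October 24.
1 April 2027 is a Thursday, so the first Monday is April 5 and the second is April 12.
At the standard offset (UTC−03:00), 16:00 UTC − 3h = 13:00 Velan Prefecture standard time.
The standard-time date in Velan Prefecture, December 11, 2026, falls between 24 October 2026 and 12 April 2027, so daylight saving is in effect and Velan Prefecture is at UTC−02:00.
16:00 UTC − 2h = 14:00 local.

14:00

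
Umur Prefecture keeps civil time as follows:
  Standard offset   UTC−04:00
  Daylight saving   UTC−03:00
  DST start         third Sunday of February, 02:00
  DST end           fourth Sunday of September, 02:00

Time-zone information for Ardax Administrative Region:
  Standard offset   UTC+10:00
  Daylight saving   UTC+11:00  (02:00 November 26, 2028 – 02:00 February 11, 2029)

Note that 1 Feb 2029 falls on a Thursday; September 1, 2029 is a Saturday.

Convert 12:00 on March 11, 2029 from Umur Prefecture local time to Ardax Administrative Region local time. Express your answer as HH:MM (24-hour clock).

1 February 2029 is a Thursday, so the first Sunday is February 4 and the third is February 18.
1 September 2029 is a Saturday, so the first Sunday is September 2 and the fourth is September 23.
March 11, 2029 lies within the daylight-saving period (18 February – 23 September), so Umur Prefecture is on daylight time, UTC−03:00.
12:00 Umur Prefecture + 3h = 15:00 UTC.
At the standard offset (UTC+10:00), 15:00 UTC + 10h = 01:00 Ardax Administrative Region standard time (rolling into the next day, 12 March 2029).
Daylight saving runs 26 November 2028 – 11 February 2029; the standard-time date in Ardax Administrative Region, March 12, 2029, is outside that window, so Ardax Administrative Region is on standard time at UTC+10:00.
15:00 UTC + 10h = 01:00 Ardax Administrative Region (rolling into the next day, 12 March 2029).

01:00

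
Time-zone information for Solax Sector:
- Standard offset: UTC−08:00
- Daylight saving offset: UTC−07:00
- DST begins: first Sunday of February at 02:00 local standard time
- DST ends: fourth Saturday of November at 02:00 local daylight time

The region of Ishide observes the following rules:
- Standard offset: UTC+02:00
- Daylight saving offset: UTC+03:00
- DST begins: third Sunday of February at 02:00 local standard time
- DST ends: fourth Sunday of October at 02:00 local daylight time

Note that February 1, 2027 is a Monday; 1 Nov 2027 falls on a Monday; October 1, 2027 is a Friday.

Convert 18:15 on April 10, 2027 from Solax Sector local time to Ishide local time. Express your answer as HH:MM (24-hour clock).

1 February 2027 is a Monday, so the first Sunday is February 7.
1 November 2027 is a Monday, so the first Saturday is November 6 and the fourth is November 27.
April 10, 2027 falls between 7 February and 27 November, so daylight saving is in effect and Solax Sector is at UTC−07:00.
18:15 Solax Sector + 7h = 01:15 UTC (rolling into the next day, 11 April 2027).
1 February 2027 is a Monday, so the first Sunday is February 7 and the third is February 21.
1 October 2027 is a Friday, so the first Sunday is October 3 and the fourth is October 24.
At the standard offset (UTC+02:00), 01:15 UTC + 2h = 03:15 Ishide standard time.
Daylight saving runs 21 February – 24 October; the standard-time date in Ishide, April 11, 2027, is inside that window, so Ishide is at UTC+03:00.
01:15 UTC + 3h = 04:15 Ishide.

04:15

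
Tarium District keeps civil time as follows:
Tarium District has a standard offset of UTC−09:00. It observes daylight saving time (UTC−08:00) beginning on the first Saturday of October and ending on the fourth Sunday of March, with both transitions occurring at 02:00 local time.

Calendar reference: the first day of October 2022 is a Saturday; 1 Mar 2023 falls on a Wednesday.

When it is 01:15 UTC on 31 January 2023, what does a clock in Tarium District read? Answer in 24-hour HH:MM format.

1 October 2022 is a Saturday, so the first Saturday is October 1.
1 March 2023 is a Wednesday, so the first Sunday is March 5 and the fourth is March 26.
At the standard offset (UTC−09:00), 01:15 UTC − 9h = 16:15 Tarium District standard time (rolling into the previous day, 30 January 2023).
The standard-time date in Tarium District, 30 January 2023, falls between 1 October 2022 and 26 March 2023, so daylight saving is in effect and Tarium District is at UTC−08:00.
01:15 UTC − 8h = 17:15 local (rolling into the previous day, 30 January 2023).

17:15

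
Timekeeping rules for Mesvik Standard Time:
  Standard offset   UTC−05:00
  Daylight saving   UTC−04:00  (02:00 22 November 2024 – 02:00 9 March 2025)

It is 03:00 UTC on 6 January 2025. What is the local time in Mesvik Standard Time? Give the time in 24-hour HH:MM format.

At the standard offset (UTC−05:00), 03:00 UTC − 5h = 22:00 Mesvik Standard Time standard time (rolling into the previous day, 5 January 2025).
The standard-time date in Mesvik Standard Time, 5 January 2025, falls between 22 November 2024 and 9 March 2025, so daylight saving is in effect and Mesvik Standard Time is at UTC−04:00.
03:00 UTC − 4h = 23:00 local (rolling into the previous day, 5 January 2025).

23:00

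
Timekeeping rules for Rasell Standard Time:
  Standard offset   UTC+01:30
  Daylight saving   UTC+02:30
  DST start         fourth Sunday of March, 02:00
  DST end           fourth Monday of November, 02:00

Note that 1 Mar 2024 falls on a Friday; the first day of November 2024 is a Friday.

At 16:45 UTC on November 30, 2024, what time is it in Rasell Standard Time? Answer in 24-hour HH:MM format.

1 March 2024 is a Friday, so the first Sunday is March 3 and the fourth is March 24.
1 November 2024 is a Friday, so the first Monday is November 4 and the fourth is November 25.
At the standard offset (UTC+01:30), 16:45 UTC + 1h30m = 18:15 Rasell Standard Time standard time.
The standard-time date in Rasell Standard Time, November 30, 2024, does not fall between 24 March and 25 November, so daylight saving is not in effect and Rasell Standard Time is at UTC+01:30.
16:45 UTC + 1h30m = 18:15 local.

18:15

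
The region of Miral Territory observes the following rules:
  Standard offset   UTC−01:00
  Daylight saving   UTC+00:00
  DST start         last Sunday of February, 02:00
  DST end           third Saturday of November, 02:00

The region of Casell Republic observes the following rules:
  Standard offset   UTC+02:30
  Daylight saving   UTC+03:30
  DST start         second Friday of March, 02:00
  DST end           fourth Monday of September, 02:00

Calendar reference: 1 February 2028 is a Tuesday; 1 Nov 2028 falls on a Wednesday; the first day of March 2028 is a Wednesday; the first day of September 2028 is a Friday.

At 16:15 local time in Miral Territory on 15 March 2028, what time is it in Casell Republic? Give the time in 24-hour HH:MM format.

19:45

1 February 2028 is a Tuesday, so Sundays fall on 6, 13, 20, 27; the last is February 27.
1 November 2028 is a Wednesday, so the first Saturday is November 4 and the third is November 18.
Daylight saving runs 27 February – 18 November; 15 March 2028 is inside that window, so Miral Territory is at UTC+00:00.
16:15 Miral Territory − 0h = 16:15 UTC.
1 March 2028 is a Wednesday, so the first Friday is March 3 and the second is March 10.
1 September 2028 is a Friday, so the first Monday is September 4 and the fourth is September 25.
At the standard offset (UTC+02:30), 16:15 UTC + 2h30m = 18:45 Casell Republic standard time.
Daylight saving runs 10 March – 25 September; the standard-time date in Casell Republic, 15 March 2028, is inside that window, so Casell Republic is at UTC+03:30.
16:15 UTC + 3h30m = 19:45 Casell Republic.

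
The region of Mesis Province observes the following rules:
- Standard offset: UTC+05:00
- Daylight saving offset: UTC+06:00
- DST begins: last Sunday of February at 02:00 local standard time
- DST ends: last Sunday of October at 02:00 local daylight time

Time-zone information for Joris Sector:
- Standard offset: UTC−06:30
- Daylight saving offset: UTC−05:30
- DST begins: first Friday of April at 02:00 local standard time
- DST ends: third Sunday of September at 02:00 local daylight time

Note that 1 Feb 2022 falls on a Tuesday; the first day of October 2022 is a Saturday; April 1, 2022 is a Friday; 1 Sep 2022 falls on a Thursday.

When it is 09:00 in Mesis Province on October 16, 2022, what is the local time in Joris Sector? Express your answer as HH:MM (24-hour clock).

1 February 2022 is a Tuesday, so Sundays fall on 6, 13, 20, 27; the last is February 27.
1 October 2022 is a Saturday, so Sundays fall on 2, 9, 16, 23, 30; the last is October 30.
October 16, 2022 lies within the daylight-saving period (27 February – 30 October), so Mesis Province is on daylight time, UTC+06:00.
09:00 Mesis Province − 6h = 03:00 UTC.
1 April 2022 is a Friday, so the first Friday is April 1.
1 September 2022 is a Thursday, so the first Sunday is September 4 and the third is September 18.
At the standard offset (UTC−06:30), 03:00 UTC − 6h30m = 20:30 Joris Sector standard time (rolling into the previous day, 15 October 2022).
Daylight saving runs 1 April – 18 September; the standard-time date in Joris Sector, October 15, 2022, is outside that window, so Joris Sector is on standard time at UTC−06:30.
03:00 UTC − 6h30m = 20:30 Joris Sector (rolling into the previous day, 15 October 2022).

20:30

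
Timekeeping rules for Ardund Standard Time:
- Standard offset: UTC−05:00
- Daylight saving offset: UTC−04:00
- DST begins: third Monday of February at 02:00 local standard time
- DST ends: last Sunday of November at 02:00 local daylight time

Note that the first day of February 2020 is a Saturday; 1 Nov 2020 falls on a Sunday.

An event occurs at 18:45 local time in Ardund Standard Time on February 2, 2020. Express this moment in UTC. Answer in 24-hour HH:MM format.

23:45

1 February 2020 is a Saturday, so the first Monday is February 3 and the third is February 17.
1 November 2020 is a Sunday, so Sundays fall on 1, 8, 15, 22, 29; the last is November 29.
February 2, 2020 does not fall between 17 February and 29 November, so daylight saving is not in effect and Ardund Standard Time is at UTC−05:00.
18:45 local + 5h = 23:45 UTC.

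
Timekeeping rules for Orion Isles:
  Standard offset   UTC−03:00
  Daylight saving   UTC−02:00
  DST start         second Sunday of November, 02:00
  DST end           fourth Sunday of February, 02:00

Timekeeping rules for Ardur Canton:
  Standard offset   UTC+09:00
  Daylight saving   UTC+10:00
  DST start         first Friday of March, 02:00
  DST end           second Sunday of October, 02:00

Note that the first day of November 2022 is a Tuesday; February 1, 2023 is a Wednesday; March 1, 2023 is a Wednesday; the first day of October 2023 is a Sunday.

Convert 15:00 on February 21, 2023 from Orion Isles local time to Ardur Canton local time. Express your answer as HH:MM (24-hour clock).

1 November 2022 is a Tuesday, so the first Sunday is November 6 and the second is November 13.
1 February 2023 is a Wednesday, so the first Sunday is February 5 and the fourth is February 26.
Daylight saving runs 13 November 2022 – 26 February 2023; February 21, 2023 is inside that window, so Orion Isles is at UTC−02:00.
15:00 Orion Isles + 2h = 17:00 UTC.
1 March 2023 is a Wednesday, so the first Friday is March 3.
1 October 2023 is a Sunday, so the first Sunday is October 1 and the second is October 8.
At the standard offset (UTC+09:00), 17:00 UTC + 9h = 02:00 Ardur Canton standard time (rolling into the next day, 22 February 2023).
The standard-time date in Ardur Canton, February 22, 2023, is outside the daylight-saving period (3 March – 8 October), so Ardur Canton is on standard time, UTC+09:00.
17:00 UTC + 9h = 02:00 Ardur Canton (rolling into the next day, 22 February 2023).

02:00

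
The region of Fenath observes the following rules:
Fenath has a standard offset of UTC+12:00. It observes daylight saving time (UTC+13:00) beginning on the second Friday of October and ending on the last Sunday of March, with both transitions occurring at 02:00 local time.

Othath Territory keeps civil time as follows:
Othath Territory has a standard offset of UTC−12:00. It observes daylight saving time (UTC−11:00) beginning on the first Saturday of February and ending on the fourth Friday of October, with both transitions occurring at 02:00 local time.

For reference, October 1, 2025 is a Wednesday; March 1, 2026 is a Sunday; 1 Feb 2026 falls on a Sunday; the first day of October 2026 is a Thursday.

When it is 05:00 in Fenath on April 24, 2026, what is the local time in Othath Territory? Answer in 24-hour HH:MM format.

06:00

1 October 2025 is a Wednesday, so the first Friday is October 3 and the second is October 10.
1 March 2026 is a Sunday, so Sundays fall on 1, 8, 15, 22, 29; the last is March 29.
April 24, 2026 does not fall between 10 October 2025 and 29 March 2026, so daylight saving is not in effect and Fenath is at UTC+12:00.
05:00 Fenath − 12h = 17:00 UTC (rolling into the previous day, 23 April 2026).
1 February 2026 is a Sunday, so the first Saturday is February 7.
1 October 2026 is a Thursday, so the first Friday is October 2 and the fourth is October 23.
At the standard offset (UTC−12:00), 17:00 UTC − 12h = 05:00 Othath Territory standard time.
The standard-time date in Othath Territory, April 23, 2026, falls between 7 February and 23 October, so daylight saving is in effect and Othath Territory is at UTC−11:00.
17:00 UTC − 11h = 06:00 Othath Territory.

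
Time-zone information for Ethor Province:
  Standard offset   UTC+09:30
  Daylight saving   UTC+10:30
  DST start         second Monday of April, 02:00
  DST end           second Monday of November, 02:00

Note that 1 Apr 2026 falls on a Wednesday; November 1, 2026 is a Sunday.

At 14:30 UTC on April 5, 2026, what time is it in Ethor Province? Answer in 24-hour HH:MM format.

1 April 2026 is a Wednesday, so the first Monday is April 6 and the second is April 13.
1 November 2026 is a Sunday, so the first Monday is November 2 and the second is November 9.
At the standard offset (UTC+09:30), 14:30 UTC + 9h30m = 00:00 Ethor Province standard time (rolling into the next day, 6 April 2026).
The standard-time date in Ethor Province, April 6, 2026, is outside the daylight-saving period (13 April – 9 November), so Ethor Province is on standard time, UTC+09:30.
14:30 UTC + 9h30m = 00:00 local (rolling into the next day, 6 April 2026).

00:00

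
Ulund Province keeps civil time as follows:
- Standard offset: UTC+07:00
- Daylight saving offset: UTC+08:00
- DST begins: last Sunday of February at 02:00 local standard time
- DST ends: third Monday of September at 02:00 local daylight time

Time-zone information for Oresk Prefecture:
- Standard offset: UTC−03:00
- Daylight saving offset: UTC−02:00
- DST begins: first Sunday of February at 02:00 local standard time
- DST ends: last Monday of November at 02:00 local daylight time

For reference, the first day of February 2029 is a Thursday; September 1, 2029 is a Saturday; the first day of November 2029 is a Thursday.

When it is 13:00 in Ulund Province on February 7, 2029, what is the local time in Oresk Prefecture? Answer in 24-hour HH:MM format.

04:00

1 February 2029 is a Thursday, so Sundays fall on 4, 11, 18, 25; the last is February 25.
1 September 2029 is a Saturday, so the first Monday is September 3 and the third is September 17.
February 7, 2029 does not fall between 25 February and 17 September, so daylight saving is not in effect and Ulund Province is at UTC+07:00.
13:00 Ulund Province − 7h = 06:00 UTC.
1 February 2029 is a Thursday, so the first Sunday is February 4.
1 November 2029 is a Thursday, so Mondays fall on 5, 12, 19, 26; the last is November 26.
At the standard offset (UTC−03:00), 06:00 UTC − 3h = 03:00 Oresk Prefecture standard time.
The standard-time date in Oresk Prefecture, February 7, 2029, lies within the daylight-saving period (4 February – 26 November), so Oresk Prefecture is on daylight time, UTC−02:00.
06:00 UTC − 2h = 04:00 Oresk Prefecture.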